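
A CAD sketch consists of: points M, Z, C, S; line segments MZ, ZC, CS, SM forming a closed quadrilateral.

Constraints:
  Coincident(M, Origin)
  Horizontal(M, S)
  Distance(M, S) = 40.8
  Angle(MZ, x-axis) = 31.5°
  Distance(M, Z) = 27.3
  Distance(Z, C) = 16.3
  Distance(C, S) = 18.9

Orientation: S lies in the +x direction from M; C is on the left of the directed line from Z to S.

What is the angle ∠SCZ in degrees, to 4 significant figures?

79.49°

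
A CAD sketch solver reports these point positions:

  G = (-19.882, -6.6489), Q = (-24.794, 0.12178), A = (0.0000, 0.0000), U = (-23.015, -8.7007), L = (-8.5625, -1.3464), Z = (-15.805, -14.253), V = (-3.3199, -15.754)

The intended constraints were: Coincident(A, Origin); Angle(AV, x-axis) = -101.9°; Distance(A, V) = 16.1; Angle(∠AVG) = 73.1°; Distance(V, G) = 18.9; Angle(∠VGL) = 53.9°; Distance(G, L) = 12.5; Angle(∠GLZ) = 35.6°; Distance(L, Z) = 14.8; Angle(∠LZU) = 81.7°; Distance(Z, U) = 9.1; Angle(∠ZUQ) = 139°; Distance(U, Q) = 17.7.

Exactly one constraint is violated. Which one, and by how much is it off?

Distance(U, Q) = 17.7 — off by 8.70.

A = (0.00, 0.00) ✓; AV at -101.9° ✓; |AV| = 16.10 ✓; ∠AVG = 73.10° ✓; |VG| = 18.90 ✓; ∠VGL = 53.90° ✓; |GL| = 12.50 ✓; ∠GLZ = 35.60° ✓; |LZ| = 14.80 ✓; ∠LZU = 81.70° ✓; |ZU| = 9.100 ✓; ∠ZUQ = 139.0° ✓; |UQ| = 9.000 ✗.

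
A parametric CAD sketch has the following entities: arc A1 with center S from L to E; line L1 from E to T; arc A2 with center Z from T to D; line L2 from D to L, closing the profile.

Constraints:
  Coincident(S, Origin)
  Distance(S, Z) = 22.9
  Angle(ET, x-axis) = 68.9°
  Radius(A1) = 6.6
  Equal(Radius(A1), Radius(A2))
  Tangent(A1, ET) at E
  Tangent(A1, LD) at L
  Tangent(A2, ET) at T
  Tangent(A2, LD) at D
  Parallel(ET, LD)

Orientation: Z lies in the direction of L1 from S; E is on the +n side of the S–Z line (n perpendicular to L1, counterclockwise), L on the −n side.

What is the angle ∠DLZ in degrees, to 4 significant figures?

16.08°

The slot axis is L1's direction at 68.9°, so u = (cos 68.9°, sin 68.9°) = (0.3600, 0.9330) and n = (−sin 68.9°, cos 68.9°) = (-0.9330, 0.3600). S is at the origin and Z lies 22.9 along u from S, so Z = 22.9·u = (8.244, 21.36). Tangency of A1 to both parallel lines with radius 6.6 puts E and L at S ± 6.6·n: E = (-6.157, 2.376), L = (6.157, -2.376). Equal radii place T and D the same way about Z: T = Z + 6.6·n = (2.086, 23.74), D = Z − 6.6·n = (14.40, 18.99). Then cos ∠DLZ = LD·LZ / (|LD||LZ|), giving 16.08°.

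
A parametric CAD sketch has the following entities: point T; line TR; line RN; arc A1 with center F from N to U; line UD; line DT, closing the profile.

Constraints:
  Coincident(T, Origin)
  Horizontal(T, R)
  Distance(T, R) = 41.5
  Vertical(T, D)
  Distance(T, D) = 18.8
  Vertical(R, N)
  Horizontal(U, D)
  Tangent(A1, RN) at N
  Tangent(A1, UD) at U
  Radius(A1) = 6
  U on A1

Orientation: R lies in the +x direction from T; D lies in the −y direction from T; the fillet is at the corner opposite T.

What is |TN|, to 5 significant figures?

43.429

T is at the origin; TR is horizontal with |TR| = 41.5 and R on the +x side, so R = (41.500, 0.0000). TD is vertical with |TD| = 18.8 and D on the −y side, so D = (0.0000, -18.800). The virtual corner opposite T is at (41.500, -18.800). Since A1 is tangent to RN there, FN ⟂ RN and since A1 is tangent to UD there, FU ⟂ UD, with radius 6.0, so the center F sits 6.0 in from both sides at F = (35.500, -12.800). That places the tangent points at N = (41.500, -12.800) on RN and U = (35.500, -18.800) on UD. Then |TN| = |N − T| = 43.429.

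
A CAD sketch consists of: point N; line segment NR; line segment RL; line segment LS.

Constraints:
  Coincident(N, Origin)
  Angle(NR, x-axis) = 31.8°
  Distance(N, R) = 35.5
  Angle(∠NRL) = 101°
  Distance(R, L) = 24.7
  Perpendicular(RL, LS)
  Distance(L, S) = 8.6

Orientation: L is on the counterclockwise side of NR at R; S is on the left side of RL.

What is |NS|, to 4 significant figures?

40.98

N is at the origin; NR runs at 31.8° with length 35.5, so R = 35.5·(cos 31.8°, sin 31.8°) = (30.17, 18.71). ∠NRL = 101.0°, so RL runs at 31.8° + (180° − 101.0°) = 110.8° from the x-axis; with |RL| = 24.7, L = R + 24.7·(cos 110.8°, sin 110.8°) = (21.40, 41.80). RL is perpendicular to LS; with |LS| = 8.6 on the left of RL, S = L + 8.6·(-0.9348, -0.3551) = (13.36, 38.74). Then |NS| = |S − N| = 40.98.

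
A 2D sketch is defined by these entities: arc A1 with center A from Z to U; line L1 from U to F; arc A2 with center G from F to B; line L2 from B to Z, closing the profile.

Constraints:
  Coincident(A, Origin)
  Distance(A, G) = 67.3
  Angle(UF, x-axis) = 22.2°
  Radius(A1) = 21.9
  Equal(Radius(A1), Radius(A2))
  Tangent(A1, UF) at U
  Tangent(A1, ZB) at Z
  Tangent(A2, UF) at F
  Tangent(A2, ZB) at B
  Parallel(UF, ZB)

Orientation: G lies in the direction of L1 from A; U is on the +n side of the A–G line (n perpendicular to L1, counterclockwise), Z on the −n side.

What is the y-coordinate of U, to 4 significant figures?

20.28

A is at the origin and G lies 67.3 along u from A, so G = 67.3·u = (62.31, 25.43). Tangency of A1 to both parallel lines with radius 21.9 puts U and Z at A ± 21.9·n: U = (-8.275, 20.28), Z = (8.275, -20.28). So U.y = 20.28.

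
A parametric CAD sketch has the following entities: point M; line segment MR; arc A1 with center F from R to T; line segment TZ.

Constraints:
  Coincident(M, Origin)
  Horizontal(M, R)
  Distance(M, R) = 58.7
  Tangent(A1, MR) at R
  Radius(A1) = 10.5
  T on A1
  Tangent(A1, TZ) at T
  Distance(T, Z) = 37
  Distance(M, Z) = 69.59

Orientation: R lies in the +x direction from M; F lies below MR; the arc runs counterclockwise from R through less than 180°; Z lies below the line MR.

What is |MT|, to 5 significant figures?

49.479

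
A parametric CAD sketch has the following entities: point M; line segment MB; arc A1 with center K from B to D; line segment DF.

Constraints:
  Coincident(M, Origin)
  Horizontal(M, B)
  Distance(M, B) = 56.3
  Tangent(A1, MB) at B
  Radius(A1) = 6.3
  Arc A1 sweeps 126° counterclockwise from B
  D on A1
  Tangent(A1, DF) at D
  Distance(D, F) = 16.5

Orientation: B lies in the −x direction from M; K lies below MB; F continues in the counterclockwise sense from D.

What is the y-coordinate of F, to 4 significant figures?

-23.35

M is at the origin; M and B share the same y with |MB| = 56.3 and B on the −x side, so B = (-56.30, 0.000). The tangent condition forces KB to be normal to MB, so K = B + (0, -6.3) = (-56.30, -6.300). On A1, B sits at bearing 90° from K; a 126° counterclockwise sweep puts D at bearing 216°, so D = K + 6.3·(cos 216°, sin 216°) = (-61.40, -10.00). A1 meets DF tangentially, so KD is at right angles to DF, so DF runs along (−sin 216°, cos 216°); with |DF| = 16.5, F = (-51.70, -23.35). So F.y = -23.35.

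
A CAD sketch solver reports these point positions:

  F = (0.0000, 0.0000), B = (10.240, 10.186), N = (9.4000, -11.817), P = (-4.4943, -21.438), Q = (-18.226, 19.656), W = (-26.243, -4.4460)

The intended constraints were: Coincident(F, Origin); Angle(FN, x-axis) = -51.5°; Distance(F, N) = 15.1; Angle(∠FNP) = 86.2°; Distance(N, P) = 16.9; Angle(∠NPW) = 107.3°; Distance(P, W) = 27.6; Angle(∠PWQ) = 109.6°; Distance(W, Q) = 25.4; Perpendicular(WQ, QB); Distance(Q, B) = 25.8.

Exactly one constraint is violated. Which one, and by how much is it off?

Distance(Q, B) = 25.8 — off by 4.20.

F = (0.00, 0.00) ✓; FN at -51.50° ✓; |FN| = 15.10 ✓; ∠FNP = 86.20° ✓; |NP| = 16.90 ✓; ∠NPW = 107.3° ✓; |PW| = 27.60 ✓; ∠PWQ = 109.6° ✓; |WQ| = 25.40 ✓; ∠(WQ, QB) = 90.00° ✓; |QB| = 30.00 ✗.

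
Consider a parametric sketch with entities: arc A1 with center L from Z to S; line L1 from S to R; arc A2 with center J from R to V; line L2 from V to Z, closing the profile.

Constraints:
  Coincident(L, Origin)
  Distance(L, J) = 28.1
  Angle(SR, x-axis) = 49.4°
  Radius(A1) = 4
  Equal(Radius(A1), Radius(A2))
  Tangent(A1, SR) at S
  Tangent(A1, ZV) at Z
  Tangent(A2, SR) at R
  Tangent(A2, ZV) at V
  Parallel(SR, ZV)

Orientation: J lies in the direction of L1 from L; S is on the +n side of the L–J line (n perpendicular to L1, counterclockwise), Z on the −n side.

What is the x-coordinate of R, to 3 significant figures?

15.2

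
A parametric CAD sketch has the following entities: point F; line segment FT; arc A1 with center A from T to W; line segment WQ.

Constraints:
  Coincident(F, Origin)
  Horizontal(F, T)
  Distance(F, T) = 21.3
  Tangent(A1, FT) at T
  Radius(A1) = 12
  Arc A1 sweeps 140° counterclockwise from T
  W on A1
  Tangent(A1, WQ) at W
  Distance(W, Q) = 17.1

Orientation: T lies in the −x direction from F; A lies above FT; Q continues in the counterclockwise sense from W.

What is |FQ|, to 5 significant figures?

41.809

F is at the origin; F and T share the same y with |FT| = 21.3 and T on the −x side, so T = (-21.300, 0.0000). Tangency of A1 to FT means the radius AT is perpendicular to FT, so A = T + (0, 12) = (-21.300, 12.000). On A1, T sits at bearing -90° from A; a 140° counterclockwise sweep puts W at bearing 50°, so W = A + 12.0·(cos 50°, sin 50°) = (-13.587, 21.193). The tangent condition forces AW to be normal to WQ, so WQ runs along (−sin 50°, cos 50°); with |WQ| = 17.1, Q = (-26.686, 32.184). Then |FQ| = |Q − F| = 41.809.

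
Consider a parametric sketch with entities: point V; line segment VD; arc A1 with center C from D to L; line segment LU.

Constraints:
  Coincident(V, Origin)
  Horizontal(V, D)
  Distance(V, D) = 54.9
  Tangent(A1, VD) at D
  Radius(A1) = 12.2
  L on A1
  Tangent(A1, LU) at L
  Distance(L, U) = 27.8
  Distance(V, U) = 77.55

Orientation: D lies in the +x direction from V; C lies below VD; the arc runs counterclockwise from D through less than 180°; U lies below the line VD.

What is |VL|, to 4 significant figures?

50.86

V is at the origin; VD is horizontal with |VD| = 54.9 and D on the +x side, so D = (54.90, 0.000). Since A1 is tangent to VD there, CD ⟂ VD, so C = D + (0, -12.2) = (54.90, -12.20). Since CL ⟂ LU (tangency), |CU| = √(12.2² + 27.8²) = 30.36 regardless of where L sits on A1. So U lies on both circle(V, 77.55) and circle(C, 30.36); the below-VD intersection is U = (66.21, -40.37). L is the foot of the tangent from U: L = (46.36, -20.91).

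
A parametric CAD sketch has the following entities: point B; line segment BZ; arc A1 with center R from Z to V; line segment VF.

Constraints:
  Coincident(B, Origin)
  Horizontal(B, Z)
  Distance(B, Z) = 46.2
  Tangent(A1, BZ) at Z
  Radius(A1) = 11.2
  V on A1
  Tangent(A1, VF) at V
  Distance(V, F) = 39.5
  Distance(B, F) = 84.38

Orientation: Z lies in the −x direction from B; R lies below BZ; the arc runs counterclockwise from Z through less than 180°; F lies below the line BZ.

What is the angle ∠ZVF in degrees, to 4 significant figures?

147.5°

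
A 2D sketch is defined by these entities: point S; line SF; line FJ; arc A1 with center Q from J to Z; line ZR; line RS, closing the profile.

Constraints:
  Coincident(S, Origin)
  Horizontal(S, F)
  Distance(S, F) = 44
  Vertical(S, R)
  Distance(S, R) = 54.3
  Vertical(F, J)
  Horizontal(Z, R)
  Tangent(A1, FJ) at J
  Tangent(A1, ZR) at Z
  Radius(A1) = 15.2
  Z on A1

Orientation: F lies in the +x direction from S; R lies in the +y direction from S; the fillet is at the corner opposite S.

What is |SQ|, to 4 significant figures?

48.56

S is at the origin; SF is horizontal with |SF| = 44.0 and F on the +x side, so F = (44.00, 0.000). SR is vertical with |SR| = 54.3 and R on the +y side, so R = (0.000, 54.30). The virtual corner opposite S is at (44.00, 54.30). Since A1 is tangent to FJ there, QJ ⟂ FJ and since A1 is tangent to ZR there, QZ ⟂ ZR, with radius 15.2, so the center Q sits 15.2 in from both sides at Q = (28.80, 39.10). Then |SQ| = |Q − S| = 48.56.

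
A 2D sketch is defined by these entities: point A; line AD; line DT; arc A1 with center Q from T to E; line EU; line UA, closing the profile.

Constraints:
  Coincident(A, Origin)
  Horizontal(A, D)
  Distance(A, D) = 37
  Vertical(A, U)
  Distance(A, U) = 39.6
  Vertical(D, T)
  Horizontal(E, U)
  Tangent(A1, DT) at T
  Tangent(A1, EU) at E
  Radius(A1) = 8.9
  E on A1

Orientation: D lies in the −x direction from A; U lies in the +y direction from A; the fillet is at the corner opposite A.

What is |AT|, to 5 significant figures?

48.078

A is at the origin; A and D share the same y with |AD| = 37.0 and D on the −x side, so D = (-37.000, 0.0000). AU is vertical with |AU| = 39.6 and U on the +y side, so U = (0.0000, 39.600). The virtual corner opposite A is at (-37.000, 39.600). The tangent condition forces QT to be normal to DT and tangency of A1 to EU means the radius QE is perpendicular to EU, with radius 8.9, so the center Q sits 8.9 in from both sides at Q = (-28.100, 30.700). That places the tangent points at T = (-37.000, 30.700) on DT and E = (-28.100, 39.600) on EU. Then |AT| = |T − A| = 48.078.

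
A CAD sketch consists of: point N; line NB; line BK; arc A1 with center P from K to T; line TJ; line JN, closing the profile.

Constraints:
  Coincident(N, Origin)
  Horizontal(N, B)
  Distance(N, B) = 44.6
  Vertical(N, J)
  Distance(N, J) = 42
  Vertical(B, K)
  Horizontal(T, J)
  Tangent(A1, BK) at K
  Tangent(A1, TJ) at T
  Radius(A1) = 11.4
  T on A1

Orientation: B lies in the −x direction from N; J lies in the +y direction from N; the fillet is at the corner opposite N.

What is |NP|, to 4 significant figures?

45.15

N is at the origin; N and B share the same y with |NB| = 44.6 and B on the −x side, so B = (-44.60, 0.000). N and J share the same x with |NJ| = 42.0 and J on the +y side, so J = (0.000, 42.00). The virtual corner opposite N is at (-44.60, 42.00). The tangent condition forces PK to be normal to BK and since A1 is tangent to TJ there, PT ⟂ TJ, with radius 11.4, so the center P sits 11.4 in from both sides at P = (-33.20, 30.60). Then |NP| = |P − N| = 45.15.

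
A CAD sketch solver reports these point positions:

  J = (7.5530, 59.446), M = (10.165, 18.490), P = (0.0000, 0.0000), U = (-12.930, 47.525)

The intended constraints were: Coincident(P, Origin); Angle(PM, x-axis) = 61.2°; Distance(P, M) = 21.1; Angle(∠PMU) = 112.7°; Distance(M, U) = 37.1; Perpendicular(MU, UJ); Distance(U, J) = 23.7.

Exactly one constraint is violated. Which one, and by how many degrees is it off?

Perpendicular(MU, UJ) — off by 8.30°.

P = (0.00, 0.00) ✓; PM at 61.20° ✓; |PM| = 21.10 ✓; ∠PMU = 112.7° ✓; |MU| = 37.10 ✓; ∠(MU, UJ) = 98.30° ✗; |UJ| = 23.70 ✓.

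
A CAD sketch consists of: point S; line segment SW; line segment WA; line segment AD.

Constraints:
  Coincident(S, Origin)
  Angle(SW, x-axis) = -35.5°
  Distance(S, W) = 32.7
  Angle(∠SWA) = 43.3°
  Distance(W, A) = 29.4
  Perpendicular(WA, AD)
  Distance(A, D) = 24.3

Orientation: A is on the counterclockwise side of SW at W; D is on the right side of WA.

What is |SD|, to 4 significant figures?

47.06

S is at the origin; SW runs at -35.5° with length 32.7, so W = 32.7·(cos -35.5°, sin -35.5°) = (26.62, -18.99). ∠SWA = 43.3°, so WA runs at -35.5° + (180° − 43.3°) = 101.2° from the x-axis; with |WA| = 29.4, A = W + 29.4·(cos 101.2°, sin 101.2°) = (20.91, 9.851). The perpendicularity gives AD at right angles to WA; with |AD| = 24.3 on the right of WA, D = A + 24.3·(0.9810, 0.1942) = (44.75, 14.57). Then |SD| = |D − S| = 47.06.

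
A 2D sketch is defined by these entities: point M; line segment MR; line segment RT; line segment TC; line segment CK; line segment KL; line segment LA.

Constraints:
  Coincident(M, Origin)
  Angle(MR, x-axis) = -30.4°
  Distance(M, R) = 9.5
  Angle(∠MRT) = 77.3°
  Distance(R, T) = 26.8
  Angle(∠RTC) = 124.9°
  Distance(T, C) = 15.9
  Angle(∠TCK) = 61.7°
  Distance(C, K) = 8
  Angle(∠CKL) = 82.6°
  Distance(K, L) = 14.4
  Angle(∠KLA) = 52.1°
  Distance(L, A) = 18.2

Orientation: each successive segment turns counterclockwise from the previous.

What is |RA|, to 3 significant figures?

43.7

M is at the origin; MR runs at -30.4° with length 9.5, so R = (8.19, -4.81). ∠MRT = 77.3° gives RT at 72.3° from the x-axis; with |RT| = 26.8, T = (16.3, 20.7). ∠RTC = 124.9° gives TC at 127° from the x-axis; with |TC| = 15.9, C = (6.68, 33.4). ∠TCK = 61.7° gives CK at -114° from the x-axis; with |CK| = 8.0, K = (3.39, 26.1). ∠CKL = 82.6° gives KL at -16.9° from the x-axis; with |KL| = 14.4, L = (17.2, 21.9). ∠KLA = 52.1° gives LA at 111° from the x-axis; with |LA| = 18.2, A = (10.6, 38.9). Then |RA| = |A − R| = 43.7.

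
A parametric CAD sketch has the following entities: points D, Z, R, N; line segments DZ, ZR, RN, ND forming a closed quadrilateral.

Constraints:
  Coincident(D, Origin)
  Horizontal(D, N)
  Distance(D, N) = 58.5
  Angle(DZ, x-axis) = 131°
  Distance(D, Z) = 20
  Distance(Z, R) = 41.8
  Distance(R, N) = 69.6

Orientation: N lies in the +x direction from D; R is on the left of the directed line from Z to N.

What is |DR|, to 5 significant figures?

50.910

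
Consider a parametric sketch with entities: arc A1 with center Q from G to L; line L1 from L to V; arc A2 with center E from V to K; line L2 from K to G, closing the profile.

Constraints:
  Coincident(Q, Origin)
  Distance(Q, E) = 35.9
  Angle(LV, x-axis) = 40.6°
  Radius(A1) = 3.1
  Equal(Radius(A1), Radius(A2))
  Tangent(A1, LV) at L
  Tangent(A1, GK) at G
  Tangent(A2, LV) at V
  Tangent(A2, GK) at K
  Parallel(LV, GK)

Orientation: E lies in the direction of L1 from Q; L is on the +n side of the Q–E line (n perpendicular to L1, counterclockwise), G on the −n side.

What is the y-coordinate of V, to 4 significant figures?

25.72

The slot axis is L1's direction at 40.6°, so u = (cos 40.6°, sin 40.6°) = (0.7593, 0.6508) and n = (−sin 40.6°, cos 40.6°) = (-0.6508, 0.7593). Q is at the origin and E lies 35.9 along u from Q, so E = 35.9·u = (27.26, 23.36). Tangency of A1 to both parallel lines with radius 3.1 puts L and G at Q ± 3.1·n: L = (-2.017, 2.354), G = (2.017, -2.354). Equal radii place V and K the same way about E: V = E + 3.1·n = (25.24, 25.72), K = E − 3.1·n = (29.28, 21.01). So V.y = 25.72.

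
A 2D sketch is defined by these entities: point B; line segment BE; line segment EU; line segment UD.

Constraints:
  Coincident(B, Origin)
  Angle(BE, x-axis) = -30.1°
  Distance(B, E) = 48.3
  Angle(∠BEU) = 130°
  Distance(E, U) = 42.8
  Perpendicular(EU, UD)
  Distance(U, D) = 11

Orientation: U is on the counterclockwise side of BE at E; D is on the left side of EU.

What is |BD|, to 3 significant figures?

78.3

B is at the origin; BE runs at -30.1° with length 48.3, so E = 48.3·(cos -30.1°, sin -30.1°) = (41.8, -24.2). ∠BEU = 130.0°, so EU runs at -30.1° + (180° − 130.0°) = 19.9° from the x-axis; with |EU| = 42.8, U = E + 42.8·(cos 19.9°, sin 19.9°) = (82.0, -9.65). EU ⟂ UD; with |UD| = 11.0 on the left of EU, D = U + 11.0·(-0.340, 0.940) = (78.3, 0.688). Then |BD| = |D − B| = 78.3.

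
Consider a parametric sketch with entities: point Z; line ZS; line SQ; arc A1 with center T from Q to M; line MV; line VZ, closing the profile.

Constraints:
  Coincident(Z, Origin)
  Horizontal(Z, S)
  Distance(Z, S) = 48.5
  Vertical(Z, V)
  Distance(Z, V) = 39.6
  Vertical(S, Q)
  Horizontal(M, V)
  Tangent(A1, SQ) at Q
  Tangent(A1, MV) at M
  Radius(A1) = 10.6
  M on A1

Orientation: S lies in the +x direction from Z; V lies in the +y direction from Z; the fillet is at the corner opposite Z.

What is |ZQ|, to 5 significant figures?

56.509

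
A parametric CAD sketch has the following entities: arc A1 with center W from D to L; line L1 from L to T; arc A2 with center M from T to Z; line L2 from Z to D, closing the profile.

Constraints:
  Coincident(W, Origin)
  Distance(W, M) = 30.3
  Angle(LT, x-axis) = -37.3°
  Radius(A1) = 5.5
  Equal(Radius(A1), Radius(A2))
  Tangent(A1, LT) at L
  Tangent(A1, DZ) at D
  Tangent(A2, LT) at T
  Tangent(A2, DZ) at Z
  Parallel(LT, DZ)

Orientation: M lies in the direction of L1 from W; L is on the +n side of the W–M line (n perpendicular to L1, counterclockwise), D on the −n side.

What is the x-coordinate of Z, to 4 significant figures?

20.77

The slot axis is L1's direction at -37.3°, so u = (cos -37.3°, sin -37.3°) = (0.7955, -0.6060) and n = (−sin -37.3°, cos -37.3°) = (0.6060, 0.7955). W is at the origin and M lies 30.3 along u from W, so M = 30.3·u = (24.10, -18.36). Tangency of A1 to both parallel lines with radius 5.5 puts L and D at W ± 5.5·n: L = (3.333, 4.375), D = (-3.333, -4.375). Equal radii place T and Z the same way about M: T = M + 5.5·n = (27.44, -13.99), Z = M − 5.5·n = (20.77, -22.74). So Z.x = 20.77.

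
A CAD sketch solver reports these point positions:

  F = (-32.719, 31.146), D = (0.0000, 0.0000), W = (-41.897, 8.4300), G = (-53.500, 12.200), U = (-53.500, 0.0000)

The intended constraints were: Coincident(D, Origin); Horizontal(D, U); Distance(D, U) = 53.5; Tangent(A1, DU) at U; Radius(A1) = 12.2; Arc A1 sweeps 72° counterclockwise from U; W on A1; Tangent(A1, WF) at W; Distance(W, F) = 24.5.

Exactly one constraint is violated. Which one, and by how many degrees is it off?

Tangent(A1, WF) at W — off by 4.00°.

D = (0.00, 0.00) ✓; D.y = 0.00, U.y = 0.00 ✓; |DU| = 53.50 ✓; ∠(GU, UD) = 90.00° ✓; |GU| = 12.20 ✓; bearing(G→W) − bearing(G→U) = 72.00° ✓; |GW| = 12.20 ✓; ∠(GW, WF) = 94.00° ✗; |WF| = 24.50 ✓.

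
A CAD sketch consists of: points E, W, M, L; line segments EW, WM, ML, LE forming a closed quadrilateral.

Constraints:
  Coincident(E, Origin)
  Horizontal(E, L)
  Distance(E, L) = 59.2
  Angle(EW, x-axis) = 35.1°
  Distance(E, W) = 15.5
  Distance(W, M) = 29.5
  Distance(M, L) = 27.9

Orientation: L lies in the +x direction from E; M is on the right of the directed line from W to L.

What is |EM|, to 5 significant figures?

35.790

E is at the origin; EL is horizontal with |EL| = 59.2 and L in +x, so L = (59.2, 0). EW runs at 35.1° with |EW| = 15.5, so W = (12.681, 8.9126). M is determined by |WM| = 29.5 and |ML| = 27.9 together: it lies at the intersection of circle(W, 29.5) and circle(L, 27.9). With |WL| = 47.365, the foot of the radical line on WL is 24.652 from W and the perpendicular offset is √(29.5² − 24.652²) = 16.203. Taking the right-of-WL solution: M = (33.844, -11.640).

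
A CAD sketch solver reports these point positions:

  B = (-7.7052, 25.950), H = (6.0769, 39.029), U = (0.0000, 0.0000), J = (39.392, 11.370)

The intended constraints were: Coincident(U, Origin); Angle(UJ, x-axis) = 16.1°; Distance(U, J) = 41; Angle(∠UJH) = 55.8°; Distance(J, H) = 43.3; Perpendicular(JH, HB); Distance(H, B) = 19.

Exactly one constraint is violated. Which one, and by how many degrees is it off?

Perpendicular(JH, HB) — off by 6.80°.

U = (0.00, 0.00) ✓; UJ at 16.10° ✓; |UJ| = 41.00 ✓; ∠UJH = 55.80° ✓; |JH| = 43.30 ✓; ∠(JH, HB) = 83.20° ✗; |HB| = 19.00 ✓.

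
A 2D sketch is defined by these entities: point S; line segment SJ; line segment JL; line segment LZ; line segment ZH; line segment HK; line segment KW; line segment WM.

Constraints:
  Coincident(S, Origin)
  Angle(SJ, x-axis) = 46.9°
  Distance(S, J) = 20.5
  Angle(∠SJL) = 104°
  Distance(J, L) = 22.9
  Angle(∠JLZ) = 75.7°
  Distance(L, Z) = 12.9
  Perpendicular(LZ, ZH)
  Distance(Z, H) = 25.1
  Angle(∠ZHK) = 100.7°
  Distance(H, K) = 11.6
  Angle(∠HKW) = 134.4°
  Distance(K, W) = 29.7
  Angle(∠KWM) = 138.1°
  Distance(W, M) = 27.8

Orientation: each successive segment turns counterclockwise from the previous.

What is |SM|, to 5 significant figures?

67.654

S is at the origin; SJ runs at 46.9° with length 20.5, so J = (14.007, 14.968). ∠SJL = 104.0° gives JL at 122.90° from the x-axis; with |JL| = 22.9, L = (1.5684, 34.196). ∠JLZ = 75.7° gives LZ at -132.80° from the x-axis; with |LZ| = 12.9, Z = (-7.1964, 24.731). The perpendicularity gives ZH at right angles to LZ, so ZH runs at -42.800°; with |ZH| = 25.1, H = (11.220, 7.6765). ∠ZHK = 100.7° gives HK at 36.500° from the x-axis; with |HK| = 11.6, K = (20.545, 14.576). ∠HKW = 134.4° gives KW at 82.100° from the x-axis; with |KW| = 29.7, W = (24.627, 43.995). ∠KWM = 138.1° gives WM at 124.00° from the x-axis; with |WM| = 27.8, M = (9.0815, 67.042). Then |SM| = |M − S| = 67.654.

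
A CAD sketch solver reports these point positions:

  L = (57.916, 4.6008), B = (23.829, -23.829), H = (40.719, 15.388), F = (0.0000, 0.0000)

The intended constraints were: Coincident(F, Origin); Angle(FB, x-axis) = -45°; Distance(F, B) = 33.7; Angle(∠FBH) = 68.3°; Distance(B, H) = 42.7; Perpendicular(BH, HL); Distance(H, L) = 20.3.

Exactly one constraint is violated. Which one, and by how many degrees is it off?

Perpendicular(BH, HL) — off by 8.80°.

F = (0.00, 0.00) ✓; FB at -45.00° ✓; |FB| = 33.70 ✓; ∠FBH = 68.30° ✓; |BH| = 42.70 ✓; ∠(BH, HL) = 98.80° ✗; |HL| = 20.30 ✓.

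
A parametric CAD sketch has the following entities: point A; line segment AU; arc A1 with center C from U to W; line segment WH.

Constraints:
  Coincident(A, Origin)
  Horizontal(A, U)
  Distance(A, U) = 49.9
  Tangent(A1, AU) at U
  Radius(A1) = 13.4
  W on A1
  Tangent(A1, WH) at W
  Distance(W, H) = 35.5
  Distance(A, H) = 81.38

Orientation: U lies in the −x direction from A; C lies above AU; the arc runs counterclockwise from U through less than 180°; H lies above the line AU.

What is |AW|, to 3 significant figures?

46.6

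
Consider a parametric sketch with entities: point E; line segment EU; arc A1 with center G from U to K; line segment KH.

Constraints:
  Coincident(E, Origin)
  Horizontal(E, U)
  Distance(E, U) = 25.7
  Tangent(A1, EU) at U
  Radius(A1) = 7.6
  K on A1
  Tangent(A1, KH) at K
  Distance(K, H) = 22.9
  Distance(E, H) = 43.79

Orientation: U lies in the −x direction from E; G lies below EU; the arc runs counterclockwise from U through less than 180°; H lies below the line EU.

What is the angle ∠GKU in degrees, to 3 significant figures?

41.8°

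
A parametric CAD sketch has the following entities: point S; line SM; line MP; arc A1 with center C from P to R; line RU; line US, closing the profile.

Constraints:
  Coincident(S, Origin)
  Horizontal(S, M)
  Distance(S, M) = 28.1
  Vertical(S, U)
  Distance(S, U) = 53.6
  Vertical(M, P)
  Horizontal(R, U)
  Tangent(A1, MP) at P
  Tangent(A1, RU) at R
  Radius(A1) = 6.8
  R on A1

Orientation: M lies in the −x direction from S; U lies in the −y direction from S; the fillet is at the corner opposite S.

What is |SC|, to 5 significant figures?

51.419

S is at the origin; S and M share the same y with |SM| = 28.1 and M on the −x side, so M = (-28.100, 0.0000). SU is vertical with |SU| = 53.6 and U on the −y side, so U = (0.0000, -53.600). The virtual corner opposite S is at (-28.100, -53.600). The tangent condition forces CP to be normal to MP and the tangent condition forces CR to be normal to RU, with radius 6.8, so the center C sits 6.8 in from both sides at C = (-21.300, -46.800). Then |SC| = |C − S| = 51.419.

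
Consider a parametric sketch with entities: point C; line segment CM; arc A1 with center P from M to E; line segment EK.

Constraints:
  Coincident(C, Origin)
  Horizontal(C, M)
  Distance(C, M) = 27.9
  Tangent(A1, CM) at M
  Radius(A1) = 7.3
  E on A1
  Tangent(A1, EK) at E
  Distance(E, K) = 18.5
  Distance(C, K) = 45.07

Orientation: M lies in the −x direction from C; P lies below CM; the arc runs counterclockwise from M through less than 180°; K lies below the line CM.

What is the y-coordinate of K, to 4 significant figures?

-24.55

Checks: |PE| = 7.300 ✓; ∠(PE, EK) = 90.00° ✓; |EK| = 18.50 ✓; |CK| = 45.07 ✓.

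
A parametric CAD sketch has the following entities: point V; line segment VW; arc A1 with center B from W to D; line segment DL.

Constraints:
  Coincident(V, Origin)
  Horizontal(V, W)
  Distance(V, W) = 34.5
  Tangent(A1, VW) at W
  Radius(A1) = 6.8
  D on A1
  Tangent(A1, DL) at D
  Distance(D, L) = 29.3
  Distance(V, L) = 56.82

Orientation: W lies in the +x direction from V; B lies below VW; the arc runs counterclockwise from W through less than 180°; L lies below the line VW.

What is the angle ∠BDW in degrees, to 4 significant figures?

28.58°

Checks: |VW| = 34.50 ✓; |BD| = 6.800 ✓; ∠(BD, DL) = 90.00° ✓; |DL| = 29.30 ✓; |VL| = 56.82 ✓.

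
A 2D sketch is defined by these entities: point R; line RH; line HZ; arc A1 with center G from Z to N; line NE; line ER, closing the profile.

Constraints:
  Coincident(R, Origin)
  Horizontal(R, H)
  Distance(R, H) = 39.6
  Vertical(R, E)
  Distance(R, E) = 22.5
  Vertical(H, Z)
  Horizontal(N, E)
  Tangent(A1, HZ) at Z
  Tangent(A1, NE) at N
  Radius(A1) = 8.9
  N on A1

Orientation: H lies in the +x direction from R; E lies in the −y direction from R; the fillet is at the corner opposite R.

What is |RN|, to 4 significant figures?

38.06

R is at the origin; R and H share the same y with |RH| = 39.6 and H on the +x side, so H = (39.60, 0.000). RE is vertical with |RE| = 22.5 and E on the −y side, so E = (0.000, -22.50). The virtual corner opposite R is at (39.60, -22.50). Tangency of A1 to HZ means the radius GZ is perpendicular to HZ and A1 meets NE tangentially, so GN is at right angles to NE, with radius 8.9, so the center G sits 8.9 in from both sides at G = (30.70, -13.60). That places the tangent points at Z = (39.60, -13.60) on HZ and N = (30.70, -22.50) on NE. Then |RN| = |N − R| = 38.06.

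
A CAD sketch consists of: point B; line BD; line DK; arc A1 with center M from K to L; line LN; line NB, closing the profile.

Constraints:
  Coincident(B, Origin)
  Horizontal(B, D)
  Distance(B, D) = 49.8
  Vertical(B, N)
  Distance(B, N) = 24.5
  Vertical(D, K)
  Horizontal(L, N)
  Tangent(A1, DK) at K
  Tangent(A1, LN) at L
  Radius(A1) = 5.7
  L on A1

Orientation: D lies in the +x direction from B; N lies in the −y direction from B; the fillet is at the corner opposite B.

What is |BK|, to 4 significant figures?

53.23

B is at the origin; B and D share the same y with |BD| = 49.8 and D on the +x side, so D = (49.80, 0.000). B and N share the same x with |BN| = 24.5 and N on the −y side, so N = (0.000, -24.50). The virtual corner opposite B is at (49.80, -24.50). Tangency of A1 to DK means the radius MK is perpendicular to DK and the tangent condition forces ML to be normal to LN, with radius 5.7, so the center M sits 5.7 in from both sides at M = (44.10, -18.80). That places the tangent points at K = (49.80, -18.80) on DK and L = (44.10, -24.50) on LN. Then |BK| = |K − B| = 53.23.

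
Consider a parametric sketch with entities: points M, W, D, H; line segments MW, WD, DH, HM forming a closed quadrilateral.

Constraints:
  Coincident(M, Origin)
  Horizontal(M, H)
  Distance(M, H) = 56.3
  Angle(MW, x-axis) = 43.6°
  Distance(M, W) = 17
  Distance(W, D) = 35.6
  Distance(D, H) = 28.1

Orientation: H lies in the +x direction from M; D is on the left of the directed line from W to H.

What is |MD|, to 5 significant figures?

51.873

M is at the origin; M and H share the same y with |MH| = 56.3 and H in +x, so H = (56.3, 0). MW runs at 43.6° with |MW| = 17.0, so W = (12.311, 11.724). D is determined by |WD| = 35.6 and |DH| = 28.1 together: it lies at the intersection of circle(W, 35.6) and circle(H, 28.1). With |WH| = 45.525, the foot of the radical line on WH is 28.009 from W and the perpendicular offset is √(35.6² − 28.009²) = 21.973. Taking the left-of-WH solution: D = (45.034, 25.743).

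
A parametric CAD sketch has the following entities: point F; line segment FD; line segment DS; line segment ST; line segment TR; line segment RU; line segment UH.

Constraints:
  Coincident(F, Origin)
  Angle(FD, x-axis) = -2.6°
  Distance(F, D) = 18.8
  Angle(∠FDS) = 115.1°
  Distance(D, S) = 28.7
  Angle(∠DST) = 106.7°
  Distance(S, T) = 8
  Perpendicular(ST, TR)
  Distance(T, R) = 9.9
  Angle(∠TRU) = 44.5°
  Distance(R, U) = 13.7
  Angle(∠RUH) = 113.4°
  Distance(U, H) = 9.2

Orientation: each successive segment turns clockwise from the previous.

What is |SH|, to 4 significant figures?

8.599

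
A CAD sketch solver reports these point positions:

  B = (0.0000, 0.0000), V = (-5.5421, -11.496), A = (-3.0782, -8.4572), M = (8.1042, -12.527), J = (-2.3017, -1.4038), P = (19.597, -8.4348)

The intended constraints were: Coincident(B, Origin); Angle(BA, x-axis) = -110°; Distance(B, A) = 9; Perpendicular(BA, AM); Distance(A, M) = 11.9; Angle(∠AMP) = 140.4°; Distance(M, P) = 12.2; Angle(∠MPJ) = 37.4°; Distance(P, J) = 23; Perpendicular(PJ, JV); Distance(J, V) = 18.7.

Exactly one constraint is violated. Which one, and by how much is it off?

Distance(J, V) = 18.7 — off by 8.10.

B = (0.00, 0.00) ✓; BA at -110.0° ✓; |BA| = 9.000 ✓; ∠(BA, AM) = 90.00° ✓; |AM| = 11.90 ✓; ∠AMP = 140.4° ✓; |MP| = 12.20 ✓; ∠MPJ = 37.40° ✓; |PJ| = 23.00 ✓; ∠(PJ, JV) = 90.00° ✓; |JV| = 10.60 ✗.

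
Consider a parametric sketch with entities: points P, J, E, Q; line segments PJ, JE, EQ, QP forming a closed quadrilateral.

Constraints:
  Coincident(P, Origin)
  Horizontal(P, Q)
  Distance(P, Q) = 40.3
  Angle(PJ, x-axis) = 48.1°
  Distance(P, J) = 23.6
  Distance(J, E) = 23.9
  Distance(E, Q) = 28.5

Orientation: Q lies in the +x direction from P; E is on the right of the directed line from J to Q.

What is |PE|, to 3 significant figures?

13.9

P is at the origin; P and Q share the same y with |PQ| = 40.3 and Q in +x, so Q = (40.3, 0). PJ runs at 48.1° with |PJ| = 23.6, so J = (15.8, 17.6). E is determined by |JE| = 23.9 and |EQ| = 28.5 together: it lies at the intersection of circle(J, 23.9) and circle(Q, 28.5). With |JQ| = 30.2, the foot of the radical line on JQ is 11.1 from J and the perpendicular offset is √(23.9² − 11.1²) = 21.2. Taking the right-of-JQ solution: E = (12.5, -6.11).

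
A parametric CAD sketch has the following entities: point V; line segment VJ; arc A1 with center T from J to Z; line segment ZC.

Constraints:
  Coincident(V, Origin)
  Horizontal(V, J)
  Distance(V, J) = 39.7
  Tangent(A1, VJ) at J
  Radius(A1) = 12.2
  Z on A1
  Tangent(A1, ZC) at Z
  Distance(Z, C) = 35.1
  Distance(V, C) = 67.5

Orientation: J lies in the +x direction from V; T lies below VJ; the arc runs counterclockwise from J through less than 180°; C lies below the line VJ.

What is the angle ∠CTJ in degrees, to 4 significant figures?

169.1°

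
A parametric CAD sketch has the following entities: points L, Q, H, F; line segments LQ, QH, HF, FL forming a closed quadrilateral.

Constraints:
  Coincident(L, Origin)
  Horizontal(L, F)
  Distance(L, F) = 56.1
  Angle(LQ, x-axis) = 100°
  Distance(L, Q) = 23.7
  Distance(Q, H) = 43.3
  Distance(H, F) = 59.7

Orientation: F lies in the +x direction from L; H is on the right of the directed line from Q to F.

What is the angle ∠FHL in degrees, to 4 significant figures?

69.99°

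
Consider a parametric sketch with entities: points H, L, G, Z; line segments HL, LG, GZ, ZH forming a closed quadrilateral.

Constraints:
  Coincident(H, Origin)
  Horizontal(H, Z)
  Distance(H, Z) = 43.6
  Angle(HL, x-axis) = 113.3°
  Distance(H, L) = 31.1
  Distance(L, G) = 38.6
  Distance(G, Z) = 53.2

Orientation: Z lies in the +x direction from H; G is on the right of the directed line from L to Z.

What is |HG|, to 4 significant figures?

13.14

Checks: |LG| = 38.60 ✓; |GZ| = 53.20 ✓.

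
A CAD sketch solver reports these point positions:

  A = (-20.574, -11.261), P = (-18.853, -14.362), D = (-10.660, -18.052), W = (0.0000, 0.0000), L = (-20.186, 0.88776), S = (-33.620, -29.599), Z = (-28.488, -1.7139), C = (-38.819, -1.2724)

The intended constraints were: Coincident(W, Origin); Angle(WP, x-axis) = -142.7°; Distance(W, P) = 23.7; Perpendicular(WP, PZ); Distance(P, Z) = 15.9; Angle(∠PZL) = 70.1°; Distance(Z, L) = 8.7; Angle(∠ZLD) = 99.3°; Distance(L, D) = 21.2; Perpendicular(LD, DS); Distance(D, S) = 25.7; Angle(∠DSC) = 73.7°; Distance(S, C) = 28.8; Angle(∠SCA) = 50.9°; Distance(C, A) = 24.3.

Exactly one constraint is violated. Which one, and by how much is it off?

Distance(C, A) = 24.3 — off by 3.50.

W = (0.00, 0.00) ✓; WP at -142.7° ✓; |WP| = 23.70 ✓; ∠(WP, PZ) = 90.00° ✓; |PZ| = 15.90 ✓; ∠PZL = 70.10° ✓; |ZL| = 8.700 ✓; ∠ZLD = 99.30° ✓; |LD| = 21.20 ✓; ∠(LD, DS) = 90.00° ✓; |DS| = 25.70 ✓; ∠DSC = 73.70° ✓; |SC| = 28.80 ✓; ∠SCA = 50.90° ✓; |CA| = 20.80 ✗.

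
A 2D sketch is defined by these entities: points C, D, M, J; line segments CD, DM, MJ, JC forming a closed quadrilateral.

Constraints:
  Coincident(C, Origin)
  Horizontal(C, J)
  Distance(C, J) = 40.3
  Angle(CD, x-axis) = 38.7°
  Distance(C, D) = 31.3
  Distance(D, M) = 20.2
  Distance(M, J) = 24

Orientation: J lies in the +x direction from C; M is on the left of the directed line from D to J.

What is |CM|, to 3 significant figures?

50.1

C is at the origin; C and J share the same y with |CJ| = 40.3 and J in +x, so J = (40.3, 0). CD runs at 38.7° with |CD| = 31.3, so D = (24.4, 19.6). M is determined by |DM| = 20.2 and |MJ| = 24.0 together: it lies at the intersection of circle(D, 20.2) and circle(J, 24.0). With |DJ| = 25.2, the foot of the radical line on DJ is 9.27 from D and the perpendicular offset is √(20.2² − 9.27²) = 17.9. Taking the left-of-DJ solution: M = (44.2, 23.7).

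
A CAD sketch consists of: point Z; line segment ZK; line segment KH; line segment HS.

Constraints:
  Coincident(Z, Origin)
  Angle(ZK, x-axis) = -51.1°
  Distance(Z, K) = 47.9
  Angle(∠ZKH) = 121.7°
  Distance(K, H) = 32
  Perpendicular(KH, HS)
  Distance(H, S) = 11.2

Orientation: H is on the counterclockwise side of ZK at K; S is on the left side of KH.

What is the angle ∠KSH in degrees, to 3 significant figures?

70.7°

∠ZKH = 121.7°, so KH runs at -51.1° + (180° − 121.7°) = 7.20° from the x-axis; with |KH| = 32.0, H = K + 32.0·(cos 7.20°, sin 7.20°) = (61.8, -33.3). KH is perpendicular to HS; with |HS| = 11.2 on the left of KH, S = H + 11.2·(-0.125, 0.992) = (60.4, -22.2). Then cos ∠KSH = SK·SH / (|SK||SH|), giving 70.7°.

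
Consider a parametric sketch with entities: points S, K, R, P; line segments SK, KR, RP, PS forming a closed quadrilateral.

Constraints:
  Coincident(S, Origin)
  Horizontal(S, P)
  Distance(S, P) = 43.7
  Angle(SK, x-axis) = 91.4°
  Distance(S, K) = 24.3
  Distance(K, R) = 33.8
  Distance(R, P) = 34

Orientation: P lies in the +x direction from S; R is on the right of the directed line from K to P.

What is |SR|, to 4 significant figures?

13.02

S is at the origin; SP is horizontal with |SP| = 43.7 and P in +x, so P = (43.7, 0). SK runs at 91.4° with |SK| = 24.3, so K = (-0.5937, 24.29). R is determined by |KR| = 33.8 and |RP| = 34.0 together: it lies at the intersection of circle(K, 33.8) and circle(P, 34.0). With |KP| = 50.52, the foot of the radical line on KP is 25.12 from K and the perpendicular offset is √(33.8² − 25.12²) = 22.61. Taking the right-of-KP solution: R = (10.56, -7.613).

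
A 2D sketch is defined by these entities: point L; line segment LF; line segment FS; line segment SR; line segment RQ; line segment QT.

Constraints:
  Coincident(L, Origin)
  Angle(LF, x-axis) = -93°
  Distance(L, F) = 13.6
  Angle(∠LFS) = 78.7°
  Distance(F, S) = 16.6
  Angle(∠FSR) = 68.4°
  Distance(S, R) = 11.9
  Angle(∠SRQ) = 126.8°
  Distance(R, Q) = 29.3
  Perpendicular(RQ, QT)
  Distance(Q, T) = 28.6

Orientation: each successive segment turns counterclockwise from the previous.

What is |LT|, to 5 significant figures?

34.348

L is at the origin; LF runs at -93.0° with length 13.6, so F = (-0.71177, -13.581). ∠LFS = 78.7° gives FS at 8.3000° from the x-axis; with |FS| = 16.6, S = (15.714, -11.185). ∠FSR = 68.4° gives SR at 119.90° from the x-axis; with |SR| = 11.9, R = (9.7824, -0.86898). ∠SRQ = 126.8° gives RQ at 173.10° from the x-axis; with |RQ| = 29.3, Q = (-19.305, 2.6510). The perpendicularity gives QT at right angles to RQ, so QT runs at -96.900°; with |QT| = 28.6, T = (-22.741, -25.742). Then |LT| = |T − L| = 34.348.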